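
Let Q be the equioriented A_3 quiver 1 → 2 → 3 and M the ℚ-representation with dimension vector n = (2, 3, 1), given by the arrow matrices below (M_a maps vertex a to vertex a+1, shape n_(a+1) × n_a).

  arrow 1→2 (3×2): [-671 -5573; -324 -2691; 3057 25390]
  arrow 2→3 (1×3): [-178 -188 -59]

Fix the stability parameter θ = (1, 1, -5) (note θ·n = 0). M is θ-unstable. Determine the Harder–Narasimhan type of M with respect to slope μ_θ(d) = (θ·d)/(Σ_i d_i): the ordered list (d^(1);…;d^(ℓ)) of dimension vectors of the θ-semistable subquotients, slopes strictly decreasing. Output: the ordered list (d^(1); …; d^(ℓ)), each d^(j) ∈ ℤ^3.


Interval decomposition of M: I[1,2], I[1,3], I[2,2].
HN type (ℓ=2): μ^(1)=1; μ^(2)=-1

((1, 2, 0); (1, 1, 1))


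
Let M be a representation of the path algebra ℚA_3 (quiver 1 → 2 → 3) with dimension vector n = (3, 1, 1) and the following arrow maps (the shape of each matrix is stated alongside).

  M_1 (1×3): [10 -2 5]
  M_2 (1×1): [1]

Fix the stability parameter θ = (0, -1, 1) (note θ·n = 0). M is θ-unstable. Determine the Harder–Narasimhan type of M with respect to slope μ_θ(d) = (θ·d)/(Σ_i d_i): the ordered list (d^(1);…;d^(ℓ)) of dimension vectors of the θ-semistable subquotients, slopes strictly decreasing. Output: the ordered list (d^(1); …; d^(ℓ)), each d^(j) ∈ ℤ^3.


Via rank(M_{q-1}∘⋯∘M_p): M ≅ I[1,1]^2, I[1,3].
μ_θ-semistable layers: μ^(1)=1; μ^(2)=0; μ^(3)=-1/2

((0, 0, 1); (2, 0, 0); (1, 1, 0))


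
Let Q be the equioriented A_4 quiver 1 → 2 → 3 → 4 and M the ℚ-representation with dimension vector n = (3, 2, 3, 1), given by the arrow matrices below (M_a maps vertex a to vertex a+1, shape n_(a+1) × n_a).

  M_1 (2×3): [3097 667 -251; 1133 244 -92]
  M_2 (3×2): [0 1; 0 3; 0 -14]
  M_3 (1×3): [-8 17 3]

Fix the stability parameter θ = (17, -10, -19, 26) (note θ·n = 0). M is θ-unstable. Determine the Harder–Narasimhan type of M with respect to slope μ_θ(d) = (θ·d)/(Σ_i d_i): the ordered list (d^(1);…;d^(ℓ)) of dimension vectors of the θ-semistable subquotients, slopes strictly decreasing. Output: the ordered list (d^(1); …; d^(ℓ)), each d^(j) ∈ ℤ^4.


Via rank(M_{q-1}∘⋯∘M_p): M ≅ I[1,1], I[1,2], I[1,4], I[3,3]^2.
μ_θ-semistable layers: μ^(1)=26; μ^(2)=17; μ^(3)=7/2; μ^(4)=-4; μ^(5)=-19

((0, 0, 0, 1); (1, 0, 0, 0); (1, 1, 0, 0); (1, 1, 1, 0); (0, 0, 2, 0))


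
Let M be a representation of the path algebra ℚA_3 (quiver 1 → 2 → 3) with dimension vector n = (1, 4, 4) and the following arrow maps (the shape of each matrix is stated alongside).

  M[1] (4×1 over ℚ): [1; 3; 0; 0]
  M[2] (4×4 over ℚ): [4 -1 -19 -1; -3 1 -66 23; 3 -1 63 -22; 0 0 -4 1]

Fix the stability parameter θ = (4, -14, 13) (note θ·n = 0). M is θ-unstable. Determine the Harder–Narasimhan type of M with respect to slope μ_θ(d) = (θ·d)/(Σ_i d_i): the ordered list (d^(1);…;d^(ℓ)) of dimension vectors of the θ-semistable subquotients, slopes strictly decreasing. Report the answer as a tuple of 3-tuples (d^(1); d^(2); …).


Barcode: M ≅ I[1,3], I[2,3]^3. HN layers by μ_θ (3 steps, strictly decreasing):
  μ^(1)=13; μ^(2)=-5; μ^(3)=-14

((0, 0, 4); (1, 1, 0); (0, 3, 0))


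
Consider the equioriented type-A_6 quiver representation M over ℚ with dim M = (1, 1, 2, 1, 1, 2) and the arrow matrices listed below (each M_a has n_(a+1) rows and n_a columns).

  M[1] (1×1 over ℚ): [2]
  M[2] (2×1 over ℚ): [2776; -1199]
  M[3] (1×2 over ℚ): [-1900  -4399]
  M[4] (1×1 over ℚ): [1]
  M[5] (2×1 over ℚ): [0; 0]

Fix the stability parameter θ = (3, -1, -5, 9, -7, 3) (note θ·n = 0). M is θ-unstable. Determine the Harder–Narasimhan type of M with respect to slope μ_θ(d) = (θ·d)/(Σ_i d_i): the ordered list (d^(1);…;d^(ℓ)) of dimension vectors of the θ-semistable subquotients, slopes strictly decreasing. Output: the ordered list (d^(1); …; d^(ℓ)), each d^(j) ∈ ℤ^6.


Barcode: M ≅ I[1,5], I[3,3], I[6,6]^2. HN layers by μ_θ (4 steps, strictly decreasing):
  μ^(1)=3; μ^(2)=1; μ^(3)=-1; μ^(4)=-5

((0, 0, 0, 0, 0, 2); (0, 0, 0, 1, 1, 0); (1, 1, 1, 0, 0, 0); (0, 0, 1, 0, 0, 0))


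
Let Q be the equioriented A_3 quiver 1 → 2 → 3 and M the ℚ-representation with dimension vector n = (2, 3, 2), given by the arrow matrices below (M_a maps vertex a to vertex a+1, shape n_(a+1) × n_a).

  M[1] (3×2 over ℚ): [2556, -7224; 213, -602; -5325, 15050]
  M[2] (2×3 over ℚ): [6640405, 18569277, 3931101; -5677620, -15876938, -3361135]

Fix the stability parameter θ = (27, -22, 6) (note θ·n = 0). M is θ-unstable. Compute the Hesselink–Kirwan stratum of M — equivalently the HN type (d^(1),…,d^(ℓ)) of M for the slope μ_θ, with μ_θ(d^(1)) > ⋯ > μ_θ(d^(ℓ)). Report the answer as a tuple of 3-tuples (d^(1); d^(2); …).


Via rank(M_{q-1}∘⋯∘M_p): M ≅ I[1,1], I[1,3], I[2,2], I[2,3].
μ_θ-semistable layers: μ^(1)=27; μ^(2)=6; μ^(3)=5/2; μ^(4)=-22

((1, 0, 0); (0, 0, 2); (1, 1, 0); (0, 2, 0))


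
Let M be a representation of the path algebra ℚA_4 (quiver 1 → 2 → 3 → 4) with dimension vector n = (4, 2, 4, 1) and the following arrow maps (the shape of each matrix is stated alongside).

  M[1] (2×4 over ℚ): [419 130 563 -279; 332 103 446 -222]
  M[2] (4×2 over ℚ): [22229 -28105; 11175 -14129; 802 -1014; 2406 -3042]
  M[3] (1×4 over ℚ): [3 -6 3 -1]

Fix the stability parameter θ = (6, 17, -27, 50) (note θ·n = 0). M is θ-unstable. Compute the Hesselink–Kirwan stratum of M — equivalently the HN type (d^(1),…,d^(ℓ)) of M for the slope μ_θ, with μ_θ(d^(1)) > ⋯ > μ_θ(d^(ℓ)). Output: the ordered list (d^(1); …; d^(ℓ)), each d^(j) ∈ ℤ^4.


Interval decomposition of M: I[1,1]^2, I[1,3], I[1,4], I[3,3]^2.
HN type (ℓ=4): μ^(1)=50; μ^(2)=6; μ^(3)=-4/3; μ^(4)=-27

((0, 0, 0, 1); (2, 0, 0, 0); (2, 2, 2, 0); (0, 0, 2, 0))


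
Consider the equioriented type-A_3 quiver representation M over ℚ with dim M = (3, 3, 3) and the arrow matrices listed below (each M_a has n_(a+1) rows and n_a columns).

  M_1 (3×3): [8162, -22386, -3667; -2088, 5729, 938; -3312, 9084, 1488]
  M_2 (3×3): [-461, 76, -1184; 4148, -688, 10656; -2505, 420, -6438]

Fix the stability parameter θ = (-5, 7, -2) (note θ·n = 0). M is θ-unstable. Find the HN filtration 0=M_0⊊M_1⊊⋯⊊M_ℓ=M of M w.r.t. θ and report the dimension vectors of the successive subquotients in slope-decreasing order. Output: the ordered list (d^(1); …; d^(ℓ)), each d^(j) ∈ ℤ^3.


Interval decomposition of M: I[1,1], I[1,2], I[1,3], I[2,3], I[3,3].
HN type (ℓ=4): μ^(1)=7; μ^(2)=5/2; μ^(3)=-2; μ^(4)=-5

((0, 1, 0); (0, 2, 2); (0, 0, 1); (3, 0, 0))


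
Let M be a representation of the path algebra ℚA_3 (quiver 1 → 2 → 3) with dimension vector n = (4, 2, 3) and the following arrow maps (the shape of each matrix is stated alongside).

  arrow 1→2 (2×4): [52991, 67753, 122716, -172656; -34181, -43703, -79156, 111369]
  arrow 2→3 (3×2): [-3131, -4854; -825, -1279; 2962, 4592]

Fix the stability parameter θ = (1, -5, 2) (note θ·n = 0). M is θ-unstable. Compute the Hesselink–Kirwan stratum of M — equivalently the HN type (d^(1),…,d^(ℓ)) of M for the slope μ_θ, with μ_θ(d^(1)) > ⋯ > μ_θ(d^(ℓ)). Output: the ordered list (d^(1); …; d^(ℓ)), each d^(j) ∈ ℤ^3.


Interval decomposition of M: I[1,1]^2, I[1,3]^2, I[3,3].
HN type (ℓ=3): μ^(1)=2; μ^(2)=1; μ^(3)=-2

((0, 0, 3); (2, 0, 0); (2, 2, 0))


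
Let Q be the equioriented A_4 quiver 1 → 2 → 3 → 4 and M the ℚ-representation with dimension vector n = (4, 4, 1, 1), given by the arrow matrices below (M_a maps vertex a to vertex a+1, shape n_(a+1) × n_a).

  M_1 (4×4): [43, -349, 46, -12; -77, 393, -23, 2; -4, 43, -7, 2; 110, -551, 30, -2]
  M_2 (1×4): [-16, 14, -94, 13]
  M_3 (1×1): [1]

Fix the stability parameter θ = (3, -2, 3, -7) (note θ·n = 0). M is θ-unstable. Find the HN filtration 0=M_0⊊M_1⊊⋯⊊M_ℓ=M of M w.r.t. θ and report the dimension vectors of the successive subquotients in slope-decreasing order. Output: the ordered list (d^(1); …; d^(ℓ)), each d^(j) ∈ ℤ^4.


Via rank(M_{q-1}∘⋯∘M_p): M ≅ I[1,2]^3, I[1,4].
μ_θ-semistable layers: μ^(1)=1/2; μ^(2)=-3/4

((3, 3, 0, 0); (1, 1, 1, 1))


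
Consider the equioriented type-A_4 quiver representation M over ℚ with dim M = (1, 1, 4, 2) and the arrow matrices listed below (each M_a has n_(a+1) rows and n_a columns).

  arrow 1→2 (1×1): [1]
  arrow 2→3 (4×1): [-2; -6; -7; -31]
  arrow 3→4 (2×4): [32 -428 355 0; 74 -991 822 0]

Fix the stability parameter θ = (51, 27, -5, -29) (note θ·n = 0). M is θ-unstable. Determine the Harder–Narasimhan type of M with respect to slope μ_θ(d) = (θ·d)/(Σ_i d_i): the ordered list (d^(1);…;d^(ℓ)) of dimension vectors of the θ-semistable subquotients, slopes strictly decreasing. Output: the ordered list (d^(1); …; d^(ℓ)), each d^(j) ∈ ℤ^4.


Interval decomposition of M: I[1,4], I[3,3]^2, I[3,4].
HN type (ℓ=3): μ^(1)=11; μ^(2)=-5; μ^(3)=-17

((1, 1, 1, 1); (0, 0, 2, 0); (0, 0, 1, 1))


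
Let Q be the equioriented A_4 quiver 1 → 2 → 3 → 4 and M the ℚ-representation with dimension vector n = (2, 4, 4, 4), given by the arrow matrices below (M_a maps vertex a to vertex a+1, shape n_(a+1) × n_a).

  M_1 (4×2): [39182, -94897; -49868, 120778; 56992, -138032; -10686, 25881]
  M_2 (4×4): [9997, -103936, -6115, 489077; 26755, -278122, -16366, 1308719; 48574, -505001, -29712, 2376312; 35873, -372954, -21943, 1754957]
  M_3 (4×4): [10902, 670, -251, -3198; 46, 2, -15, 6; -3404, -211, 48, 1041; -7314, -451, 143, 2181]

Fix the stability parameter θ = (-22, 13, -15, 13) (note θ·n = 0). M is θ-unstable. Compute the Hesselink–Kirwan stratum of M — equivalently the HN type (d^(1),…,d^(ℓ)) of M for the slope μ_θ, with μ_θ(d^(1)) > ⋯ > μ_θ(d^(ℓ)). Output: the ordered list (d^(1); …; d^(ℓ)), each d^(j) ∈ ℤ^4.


Via rank(M_{q-1}∘⋯∘M_p): M ≅ I[1,1], I[1,2], I[2,3], I[2,4]^2, I[3,3], I[4,4]^2.
μ_θ-semistable layers: μ^(1)=13; μ^(2)=-1; μ^(3)=-15; μ^(4)=-22

((0, 1, 0, 4); (0, 3, 3, 0); (0, 0, 1, 0); (2, 0, 0, 0))


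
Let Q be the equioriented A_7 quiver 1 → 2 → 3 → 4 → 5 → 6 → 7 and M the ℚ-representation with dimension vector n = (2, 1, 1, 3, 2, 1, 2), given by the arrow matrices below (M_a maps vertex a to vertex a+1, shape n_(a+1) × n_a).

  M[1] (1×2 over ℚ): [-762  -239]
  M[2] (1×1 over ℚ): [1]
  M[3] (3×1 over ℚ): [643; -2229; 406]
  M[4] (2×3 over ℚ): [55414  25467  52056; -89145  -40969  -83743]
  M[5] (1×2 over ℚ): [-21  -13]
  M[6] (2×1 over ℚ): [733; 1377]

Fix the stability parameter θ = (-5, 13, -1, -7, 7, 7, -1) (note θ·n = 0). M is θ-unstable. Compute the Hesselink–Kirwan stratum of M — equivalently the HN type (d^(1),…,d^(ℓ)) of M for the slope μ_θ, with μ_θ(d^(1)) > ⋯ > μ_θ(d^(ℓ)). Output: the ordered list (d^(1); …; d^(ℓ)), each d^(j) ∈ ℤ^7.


Barcode: M ≅ I[1,1], I[1,7], I[4,4], I[4,5], I[7,7]. HN layers by μ_θ (6 steps, strictly decreasing):
  μ^(1)=7; μ^(2)=13/3; μ^(3)=5/3; μ^(4)=-1; μ^(5)=-5; μ^(6)=-7

((0, 0, 0, 0, 1, 0, 0); (0, 0, 0, 0, 1, 1, 1); (0, 1, 1, 1, 0, 0, 0); (0, 0, 0, 0, 0, 0, 1); (2, 0, 0, 0, 0, 0, 0); (0, 0, 0, 2, 0, 0, 0))


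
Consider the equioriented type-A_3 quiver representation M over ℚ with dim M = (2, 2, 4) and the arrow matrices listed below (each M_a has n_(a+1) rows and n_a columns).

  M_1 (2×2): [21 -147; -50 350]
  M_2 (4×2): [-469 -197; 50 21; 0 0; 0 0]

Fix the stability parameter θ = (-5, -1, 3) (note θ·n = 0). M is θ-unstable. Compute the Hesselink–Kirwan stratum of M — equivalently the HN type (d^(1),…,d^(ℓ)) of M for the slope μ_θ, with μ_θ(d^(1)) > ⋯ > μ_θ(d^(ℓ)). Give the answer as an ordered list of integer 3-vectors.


Barcode: M ≅ I[1,1], I[1,3], I[2,3], I[3,3]^2. HN layers by μ_θ (3 steps, strictly decreasing):
  μ^(1)=3; μ^(2)=-1; μ^(3)=-5

((0, 0, 4); (0, 2, 0); (2, 0, 0))


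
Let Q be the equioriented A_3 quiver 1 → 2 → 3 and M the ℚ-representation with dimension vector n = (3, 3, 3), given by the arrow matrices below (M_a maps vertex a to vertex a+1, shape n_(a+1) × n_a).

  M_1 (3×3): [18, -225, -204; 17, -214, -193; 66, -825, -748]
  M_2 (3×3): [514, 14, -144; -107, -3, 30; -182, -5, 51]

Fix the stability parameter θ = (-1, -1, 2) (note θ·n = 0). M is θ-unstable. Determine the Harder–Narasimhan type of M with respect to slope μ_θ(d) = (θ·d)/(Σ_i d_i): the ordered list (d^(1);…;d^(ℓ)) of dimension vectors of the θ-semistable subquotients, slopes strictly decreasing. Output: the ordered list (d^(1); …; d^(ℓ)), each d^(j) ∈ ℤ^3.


Barcode: M ≅ I[1,1], I[1,2], I[1,3], I[2,3], I[3,3]. HN layers by μ_θ (2 steps, strictly decreasing):
  μ^(1)=2; μ^(2)=-1

((0, 0, 3); (3, 3, 0))


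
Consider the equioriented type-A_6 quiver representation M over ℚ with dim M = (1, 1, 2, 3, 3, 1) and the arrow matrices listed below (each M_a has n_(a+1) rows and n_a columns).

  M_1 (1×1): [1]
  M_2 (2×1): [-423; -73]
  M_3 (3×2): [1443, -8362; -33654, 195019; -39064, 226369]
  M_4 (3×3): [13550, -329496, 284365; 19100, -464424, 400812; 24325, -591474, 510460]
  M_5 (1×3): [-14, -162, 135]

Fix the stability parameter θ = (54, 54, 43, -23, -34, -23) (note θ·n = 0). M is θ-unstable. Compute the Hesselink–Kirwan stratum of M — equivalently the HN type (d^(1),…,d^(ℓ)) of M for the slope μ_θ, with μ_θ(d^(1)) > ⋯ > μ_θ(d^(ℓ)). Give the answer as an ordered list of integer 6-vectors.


Interval decomposition of M: I[1,6], I[3,5], I[4,4], I[5,5].
HN type (ℓ=4): μ^(1)=71/6; μ^(2)=-14/3; μ^(3)=-23; μ^(4)=-34

((1, 1, 1, 1, 1, 1); (0, 0, 1, 1, 1, 0); (0, 0, 0, 1, 0, 0); (0, 0, 0, 0, 1, 0))


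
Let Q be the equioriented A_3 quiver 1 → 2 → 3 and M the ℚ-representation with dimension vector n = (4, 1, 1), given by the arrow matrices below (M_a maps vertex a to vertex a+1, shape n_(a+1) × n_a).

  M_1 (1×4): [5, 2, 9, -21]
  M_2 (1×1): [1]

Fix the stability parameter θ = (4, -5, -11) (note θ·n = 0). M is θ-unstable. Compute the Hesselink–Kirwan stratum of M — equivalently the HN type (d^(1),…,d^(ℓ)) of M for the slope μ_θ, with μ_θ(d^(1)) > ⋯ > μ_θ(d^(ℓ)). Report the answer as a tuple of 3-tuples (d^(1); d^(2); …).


Via rank(M_{q-1}∘⋯∘M_p): M ≅ I[1,1]^3, I[1,3].
μ_θ-semistable layers: μ^(1)=4; μ^(2)=-4

((3, 0, 0); (1, 1, 1))


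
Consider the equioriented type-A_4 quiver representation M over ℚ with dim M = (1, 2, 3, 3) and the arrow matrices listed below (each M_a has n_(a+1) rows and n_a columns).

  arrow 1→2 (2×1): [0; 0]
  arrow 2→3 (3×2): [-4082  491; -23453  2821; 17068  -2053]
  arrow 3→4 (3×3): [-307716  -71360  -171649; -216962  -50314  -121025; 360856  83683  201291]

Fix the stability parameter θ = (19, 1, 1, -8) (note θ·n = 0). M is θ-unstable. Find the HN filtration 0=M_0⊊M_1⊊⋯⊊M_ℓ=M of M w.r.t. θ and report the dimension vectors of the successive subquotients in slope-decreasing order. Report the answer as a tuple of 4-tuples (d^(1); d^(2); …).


Interval decomposition of M: I[1,1], I[2,4]^2, I[3,4].
HN type (ℓ=3): μ^(1)=19; μ^(2)=-2; μ^(3)=-7/2

((1, 0, 0, 0); (0, 2, 2, 2); (0, 0, 1, 1))


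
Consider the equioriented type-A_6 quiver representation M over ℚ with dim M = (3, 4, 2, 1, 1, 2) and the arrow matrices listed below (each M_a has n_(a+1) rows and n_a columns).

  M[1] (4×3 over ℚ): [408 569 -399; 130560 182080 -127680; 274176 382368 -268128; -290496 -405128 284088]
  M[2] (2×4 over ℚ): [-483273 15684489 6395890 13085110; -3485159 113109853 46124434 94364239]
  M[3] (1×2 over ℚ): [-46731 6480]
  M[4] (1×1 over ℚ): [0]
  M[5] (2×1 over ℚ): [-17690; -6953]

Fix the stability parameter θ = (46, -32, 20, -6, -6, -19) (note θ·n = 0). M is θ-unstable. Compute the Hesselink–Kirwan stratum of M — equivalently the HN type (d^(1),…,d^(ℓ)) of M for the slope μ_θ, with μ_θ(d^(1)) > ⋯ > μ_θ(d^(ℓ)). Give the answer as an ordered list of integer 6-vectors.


Barcode: M ≅ I[1,1]^2, I[1,4], I[2,2]^2, I[2,3], I[5,6], I[6,6]. HN layers by μ_θ (6 steps, strictly decreasing):
  μ^(1)=46; μ^(2)=20; μ^(3)=7; μ^(4)=-25/2; μ^(5)=-19; μ^(6)=-32

((2, 0, 0, 0, 0, 0); (0, 0, 1, 0, 0, 0); (1, 1, 1, 1, 0, 0); (0, 0, 0, 0, 1, 1); (0, 0, 0, 0, 0, 1); (0, 3, 0, 0, 0, 0))


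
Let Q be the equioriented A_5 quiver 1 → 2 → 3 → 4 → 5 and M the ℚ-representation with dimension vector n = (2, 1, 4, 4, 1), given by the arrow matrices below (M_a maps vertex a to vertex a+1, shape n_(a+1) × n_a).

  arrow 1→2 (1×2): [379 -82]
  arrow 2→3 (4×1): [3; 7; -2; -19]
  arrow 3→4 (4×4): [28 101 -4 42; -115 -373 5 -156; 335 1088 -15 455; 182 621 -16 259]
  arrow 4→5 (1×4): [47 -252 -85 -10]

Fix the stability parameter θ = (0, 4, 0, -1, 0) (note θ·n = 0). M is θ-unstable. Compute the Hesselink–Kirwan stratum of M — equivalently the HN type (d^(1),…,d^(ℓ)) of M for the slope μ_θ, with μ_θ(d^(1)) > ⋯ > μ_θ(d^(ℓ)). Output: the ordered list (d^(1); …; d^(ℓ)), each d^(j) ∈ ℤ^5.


Barcode: M ≅ I[1,1], I[1,5], I[3,3], I[3,4]^2, I[4,4]. HN layers by μ_θ (4 steps, strictly decreasing):
  μ^(1)=3/4; μ^(2)=0; μ^(3)=-1/2; μ^(4)=-1

((0, 1, 1, 1, 1); (2, 0, 1, 0, 0); (0, 0, 2, 2, 0); (0, 0, 0, 1, 0))


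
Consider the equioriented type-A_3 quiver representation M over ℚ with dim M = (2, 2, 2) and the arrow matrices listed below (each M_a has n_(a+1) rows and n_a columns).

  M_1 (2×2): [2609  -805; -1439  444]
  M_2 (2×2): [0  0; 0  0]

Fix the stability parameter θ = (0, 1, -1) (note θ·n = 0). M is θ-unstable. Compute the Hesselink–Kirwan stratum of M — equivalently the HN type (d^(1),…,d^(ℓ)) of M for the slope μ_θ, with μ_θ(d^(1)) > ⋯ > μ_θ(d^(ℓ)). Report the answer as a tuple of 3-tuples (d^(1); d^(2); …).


Barcode: M ≅ I[1,2]^2, I[3,3]^2. HN layers by μ_θ (3 steps, strictly decreasing):
  μ^(1)=1; μ^(2)=0; μ^(3)=-1

((0, 2, 0); (2, 0, 0); (0, 0, 2))


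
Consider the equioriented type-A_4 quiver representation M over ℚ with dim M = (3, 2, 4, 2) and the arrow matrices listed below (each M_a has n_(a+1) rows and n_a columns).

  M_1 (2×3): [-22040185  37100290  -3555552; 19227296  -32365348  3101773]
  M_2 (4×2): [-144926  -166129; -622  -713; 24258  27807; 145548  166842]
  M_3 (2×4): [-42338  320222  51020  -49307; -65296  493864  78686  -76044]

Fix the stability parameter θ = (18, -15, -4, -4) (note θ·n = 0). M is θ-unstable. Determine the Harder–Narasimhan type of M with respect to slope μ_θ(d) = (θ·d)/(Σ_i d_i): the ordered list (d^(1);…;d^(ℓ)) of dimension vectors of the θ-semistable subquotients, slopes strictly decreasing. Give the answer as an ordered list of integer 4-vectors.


Interval decomposition of M: I[1,1], I[1,2], I[1,4], I[3,3]^2, I[3,4].
HN type (ℓ=4): μ^(1)=18; μ^(2)=3/2; μ^(3)=-5/4; μ^(4)=-4

((1, 0, 0, 0); (1, 1, 0, 0); (1, 1, 1, 1); (0, 0, 3, 1))


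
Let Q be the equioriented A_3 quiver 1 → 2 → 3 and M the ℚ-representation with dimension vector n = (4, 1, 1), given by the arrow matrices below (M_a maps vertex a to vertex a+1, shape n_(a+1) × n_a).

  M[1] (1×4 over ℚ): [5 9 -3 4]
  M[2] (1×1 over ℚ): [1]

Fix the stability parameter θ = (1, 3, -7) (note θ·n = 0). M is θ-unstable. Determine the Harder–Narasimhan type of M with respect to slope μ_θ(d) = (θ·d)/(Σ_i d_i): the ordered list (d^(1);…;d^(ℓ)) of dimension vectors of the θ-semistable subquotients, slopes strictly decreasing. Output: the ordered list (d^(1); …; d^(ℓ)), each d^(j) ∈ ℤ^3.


Interval decomposition of M: I[1,1]^3, I[1,3].
HN type (ℓ=2): μ^(1)=1; μ^(2)=-1

((3, 0, 0); (1, 1, 1))


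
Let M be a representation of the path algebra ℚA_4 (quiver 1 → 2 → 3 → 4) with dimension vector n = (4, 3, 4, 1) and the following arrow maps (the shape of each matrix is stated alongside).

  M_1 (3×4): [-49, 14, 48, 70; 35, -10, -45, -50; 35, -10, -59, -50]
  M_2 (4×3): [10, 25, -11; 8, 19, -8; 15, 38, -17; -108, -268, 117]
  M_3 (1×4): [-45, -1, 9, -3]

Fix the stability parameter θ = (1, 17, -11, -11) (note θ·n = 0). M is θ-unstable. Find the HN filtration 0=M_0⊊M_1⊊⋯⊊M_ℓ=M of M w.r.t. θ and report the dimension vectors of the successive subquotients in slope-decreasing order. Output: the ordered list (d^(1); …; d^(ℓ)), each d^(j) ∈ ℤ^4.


Barcode: M ≅ I[1,1]^2, I[1,3], I[1,4], I[2,3], I[3,3]. HN layers by μ_θ (4 steps, strictly decreasing):
  μ^(1)=3; μ^(2)=1; μ^(3)=-1; μ^(4)=-11

((0, 2, 2, 0); (3, 0, 0, 0); (1, 1, 1, 1); (0, 0, 1, 0))


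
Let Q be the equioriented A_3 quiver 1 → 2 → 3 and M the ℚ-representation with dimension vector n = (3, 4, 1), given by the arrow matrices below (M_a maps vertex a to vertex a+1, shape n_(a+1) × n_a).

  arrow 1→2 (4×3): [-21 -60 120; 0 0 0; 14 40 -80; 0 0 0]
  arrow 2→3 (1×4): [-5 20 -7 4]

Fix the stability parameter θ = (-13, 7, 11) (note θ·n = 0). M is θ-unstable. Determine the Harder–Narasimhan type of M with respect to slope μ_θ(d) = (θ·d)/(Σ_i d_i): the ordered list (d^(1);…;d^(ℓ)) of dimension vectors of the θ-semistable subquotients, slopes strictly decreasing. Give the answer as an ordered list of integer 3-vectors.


Barcode: M ≅ I[1,1]^2, I[1,3], I[2,2]^3. HN layers by μ_θ (3 steps, strictly decreasing):
  μ^(1)=11; μ^(2)=7; μ^(3)=-13

((0, 0, 1); (0, 4, 0); (3, 0, 0))


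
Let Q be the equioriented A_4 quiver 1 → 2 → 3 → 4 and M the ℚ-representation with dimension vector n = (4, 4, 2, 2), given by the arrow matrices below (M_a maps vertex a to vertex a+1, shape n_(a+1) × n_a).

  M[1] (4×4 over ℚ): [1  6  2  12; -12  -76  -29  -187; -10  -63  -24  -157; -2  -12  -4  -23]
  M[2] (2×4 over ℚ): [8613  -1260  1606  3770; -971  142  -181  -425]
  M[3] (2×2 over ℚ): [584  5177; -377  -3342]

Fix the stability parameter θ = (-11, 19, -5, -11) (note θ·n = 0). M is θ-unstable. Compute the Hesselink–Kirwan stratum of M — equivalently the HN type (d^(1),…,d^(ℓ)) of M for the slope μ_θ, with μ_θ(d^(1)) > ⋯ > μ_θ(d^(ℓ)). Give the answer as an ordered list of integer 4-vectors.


Interval decomposition of M: I[1,2]^2, I[1,4]^2.
HN type (ℓ=3): μ^(1)=19; μ^(2)=1; μ^(3)=-11

((0, 2, 0, 0); (0, 2, 2, 2); (4, 0, 0, 0))


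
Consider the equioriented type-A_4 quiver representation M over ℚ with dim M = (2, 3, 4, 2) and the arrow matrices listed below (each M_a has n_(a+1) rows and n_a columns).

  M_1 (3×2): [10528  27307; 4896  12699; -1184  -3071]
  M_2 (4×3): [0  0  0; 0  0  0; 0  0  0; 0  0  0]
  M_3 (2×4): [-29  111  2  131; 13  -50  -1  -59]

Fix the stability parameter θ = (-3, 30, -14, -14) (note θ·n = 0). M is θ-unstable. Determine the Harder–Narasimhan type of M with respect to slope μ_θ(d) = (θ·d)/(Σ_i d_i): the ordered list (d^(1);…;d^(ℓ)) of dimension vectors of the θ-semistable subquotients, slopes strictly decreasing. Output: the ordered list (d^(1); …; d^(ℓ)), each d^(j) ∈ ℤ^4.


Interval decomposition of M: I[1,1], I[1,2], I[2,2]^2, I[3,3]^2, I[3,4]^2.
HN type (ℓ=3): μ^(1)=30; μ^(2)=-3; μ^(3)=-14

((0, 3, 0, 0); (2, 0, 0, 0); (0, 0, 4, 2))


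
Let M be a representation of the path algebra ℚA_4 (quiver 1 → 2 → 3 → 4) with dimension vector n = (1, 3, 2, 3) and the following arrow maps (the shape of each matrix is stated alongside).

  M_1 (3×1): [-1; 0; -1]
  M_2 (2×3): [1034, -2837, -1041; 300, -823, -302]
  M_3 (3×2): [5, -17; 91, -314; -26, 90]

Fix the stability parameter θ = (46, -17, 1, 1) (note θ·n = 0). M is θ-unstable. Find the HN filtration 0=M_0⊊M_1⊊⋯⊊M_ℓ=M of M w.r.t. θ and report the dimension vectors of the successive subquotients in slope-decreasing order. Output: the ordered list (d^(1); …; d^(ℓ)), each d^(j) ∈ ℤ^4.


Interval decomposition of M: I[1,4], I[2,2], I[2,4], I[4,4].
HN type (ℓ=3): μ^(1)=31/4; μ^(2)=1; μ^(3)=-17

((1, 1, 1, 1); (0, 0, 1, 2); (0, 2, 0, 0))


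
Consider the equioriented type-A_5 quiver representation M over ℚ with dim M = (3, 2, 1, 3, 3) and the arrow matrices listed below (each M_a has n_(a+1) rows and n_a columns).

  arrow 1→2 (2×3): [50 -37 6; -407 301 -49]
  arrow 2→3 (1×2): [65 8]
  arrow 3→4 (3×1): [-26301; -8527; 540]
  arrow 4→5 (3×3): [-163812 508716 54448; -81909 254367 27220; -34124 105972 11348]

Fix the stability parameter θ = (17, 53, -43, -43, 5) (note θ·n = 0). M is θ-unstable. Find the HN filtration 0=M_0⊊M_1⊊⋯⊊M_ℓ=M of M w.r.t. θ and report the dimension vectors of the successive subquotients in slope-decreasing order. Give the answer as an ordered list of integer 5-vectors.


Barcode: M ≅ I[1,1], I[1,2], I[1,4], I[4,5]^2, I[5,5]. HN layers by μ_θ (5 steps, strictly decreasing):
  μ^(1)=53; μ^(2)=17; μ^(3)=5; μ^(4)=-4; μ^(5)=-43

((0, 1, 0, 0, 0); (2, 0, 0, 0, 0); (0, 0, 0, 0, 3); (1, 1, 1, 1, 0); (0, 0, 0, 2, 0))


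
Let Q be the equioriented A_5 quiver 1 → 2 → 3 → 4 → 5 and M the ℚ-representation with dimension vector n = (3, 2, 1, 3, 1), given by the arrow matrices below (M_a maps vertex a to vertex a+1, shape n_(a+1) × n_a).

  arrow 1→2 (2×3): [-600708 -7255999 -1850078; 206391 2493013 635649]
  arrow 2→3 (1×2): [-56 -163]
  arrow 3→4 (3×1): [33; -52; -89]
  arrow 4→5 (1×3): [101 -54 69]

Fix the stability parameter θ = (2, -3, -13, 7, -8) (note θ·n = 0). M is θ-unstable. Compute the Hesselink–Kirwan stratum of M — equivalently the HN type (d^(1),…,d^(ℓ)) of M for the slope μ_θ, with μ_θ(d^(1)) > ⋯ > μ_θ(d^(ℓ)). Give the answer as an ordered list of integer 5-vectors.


Interval decomposition of M: I[1,1], I[1,2], I[1,4], I[4,4], I[4,5].
HN type (ℓ=4): μ^(1)=7; μ^(2)=2; μ^(3)=-1/2; μ^(4)=-14/3

((0, 0, 0, 2, 0); (1, 0, 0, 0, 0); (1, 1, 0, 1, 1); (1, 1, 1, 0, 0))


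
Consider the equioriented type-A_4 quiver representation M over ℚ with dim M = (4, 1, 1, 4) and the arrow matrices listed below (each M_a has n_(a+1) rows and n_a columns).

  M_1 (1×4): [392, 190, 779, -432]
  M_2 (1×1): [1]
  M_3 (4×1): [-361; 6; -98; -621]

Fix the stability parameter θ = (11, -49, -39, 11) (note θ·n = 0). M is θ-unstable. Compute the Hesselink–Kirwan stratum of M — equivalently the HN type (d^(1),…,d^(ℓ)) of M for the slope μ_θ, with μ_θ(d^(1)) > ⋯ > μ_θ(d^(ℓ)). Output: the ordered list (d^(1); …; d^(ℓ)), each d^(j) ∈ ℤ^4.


Interval decomposition of M: I[1,1]^3, I[1,4], I[4,4]^3.
HN type (ℓ=2): μ^(1)=11; μ^(2)=-77/3

((3, 0, 0, 4); (1, 1, 1, 0))


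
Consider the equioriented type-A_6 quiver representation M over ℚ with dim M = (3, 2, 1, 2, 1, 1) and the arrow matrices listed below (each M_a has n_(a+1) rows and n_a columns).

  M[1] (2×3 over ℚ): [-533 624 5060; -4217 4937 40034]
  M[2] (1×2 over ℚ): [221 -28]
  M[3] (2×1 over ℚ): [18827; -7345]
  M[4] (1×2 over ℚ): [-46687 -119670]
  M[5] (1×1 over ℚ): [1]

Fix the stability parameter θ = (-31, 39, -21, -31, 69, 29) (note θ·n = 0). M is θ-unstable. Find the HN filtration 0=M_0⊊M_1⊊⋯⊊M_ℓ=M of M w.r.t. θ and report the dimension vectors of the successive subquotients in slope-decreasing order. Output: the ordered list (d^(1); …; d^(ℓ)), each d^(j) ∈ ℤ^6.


Via rank(M_{q-1}∘⋯∘M_p): M ≅ I[1,1], I[1,2], I[1,6], I[4,4].
μ_θ-semistable layers: μ^(1)=49; μ^(2)=39; μ^(3)=-13/3; μ^(4)=-31

((0, 0, 0, 0, 1, 1); (0, 1, 0, 0, 0, 0); (0, 1, 1, 1, 0, 0); (3, 0, 0, 1, 0, 0))


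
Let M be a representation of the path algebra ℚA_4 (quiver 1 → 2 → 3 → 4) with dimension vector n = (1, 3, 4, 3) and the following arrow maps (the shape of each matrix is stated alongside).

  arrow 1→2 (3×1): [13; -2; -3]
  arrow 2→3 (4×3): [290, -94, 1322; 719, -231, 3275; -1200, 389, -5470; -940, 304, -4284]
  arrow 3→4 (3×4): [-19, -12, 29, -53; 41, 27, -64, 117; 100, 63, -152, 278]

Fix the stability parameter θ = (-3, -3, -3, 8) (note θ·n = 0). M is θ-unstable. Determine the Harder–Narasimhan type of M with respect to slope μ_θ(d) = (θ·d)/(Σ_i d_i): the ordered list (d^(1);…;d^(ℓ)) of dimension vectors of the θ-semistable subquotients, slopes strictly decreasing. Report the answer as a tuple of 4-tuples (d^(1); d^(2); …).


Barcode: M ≅ I[1,3], I[2,4]^2, I[3,4]. HN layers by μ_θ (2 steps, strictly decreasing):
  μ^(1)=8; μ^(2)=-3

((0, 0, 0, 3); (1, 3, 4, 0))


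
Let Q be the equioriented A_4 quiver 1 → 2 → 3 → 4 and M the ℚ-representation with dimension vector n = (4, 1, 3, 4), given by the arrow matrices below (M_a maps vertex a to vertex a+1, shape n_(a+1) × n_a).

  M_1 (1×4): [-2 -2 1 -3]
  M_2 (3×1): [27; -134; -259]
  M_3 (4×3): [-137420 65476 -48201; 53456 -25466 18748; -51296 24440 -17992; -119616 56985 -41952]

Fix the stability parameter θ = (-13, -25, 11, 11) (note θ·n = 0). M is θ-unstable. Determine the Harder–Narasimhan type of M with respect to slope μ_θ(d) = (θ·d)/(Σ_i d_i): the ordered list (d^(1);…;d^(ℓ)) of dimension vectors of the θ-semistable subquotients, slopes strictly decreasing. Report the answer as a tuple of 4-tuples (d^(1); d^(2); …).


Via rank(M_{q-1}∘⋯∘M_p): M ≅ I[1,1]^3, I[1,4], I[3,3], I[3,4], I[4,4]^2.
μ_θ-semistable layers: μ^(1)=11; μ^(2)=-13; μ^(3)=-19

((0, 0, 3, 4); (3, 0, 0, 0); (1, 1, 0, 0))


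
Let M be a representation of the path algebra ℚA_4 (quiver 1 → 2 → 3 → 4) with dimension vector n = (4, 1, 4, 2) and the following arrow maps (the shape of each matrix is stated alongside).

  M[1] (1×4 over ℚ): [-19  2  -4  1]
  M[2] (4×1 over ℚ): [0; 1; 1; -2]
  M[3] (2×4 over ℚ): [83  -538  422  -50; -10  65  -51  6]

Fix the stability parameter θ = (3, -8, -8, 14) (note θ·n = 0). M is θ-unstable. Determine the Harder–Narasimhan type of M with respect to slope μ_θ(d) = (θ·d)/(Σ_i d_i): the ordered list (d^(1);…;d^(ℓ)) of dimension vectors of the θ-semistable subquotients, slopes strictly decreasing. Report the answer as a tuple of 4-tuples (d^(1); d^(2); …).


Interval decomposition of M: I[1,1]^3, I[1,4], I[3,3]^2, I[3,4].
HN type (ℓ=4): μ^(1)=14; μ^(2)=3; μ^(3)=-13/3; μ^(4)=-8

((0, 0, 0, 2); (3, 0, 0, 0); (1, 1, 1, 0); (0, 0, 3, 0))


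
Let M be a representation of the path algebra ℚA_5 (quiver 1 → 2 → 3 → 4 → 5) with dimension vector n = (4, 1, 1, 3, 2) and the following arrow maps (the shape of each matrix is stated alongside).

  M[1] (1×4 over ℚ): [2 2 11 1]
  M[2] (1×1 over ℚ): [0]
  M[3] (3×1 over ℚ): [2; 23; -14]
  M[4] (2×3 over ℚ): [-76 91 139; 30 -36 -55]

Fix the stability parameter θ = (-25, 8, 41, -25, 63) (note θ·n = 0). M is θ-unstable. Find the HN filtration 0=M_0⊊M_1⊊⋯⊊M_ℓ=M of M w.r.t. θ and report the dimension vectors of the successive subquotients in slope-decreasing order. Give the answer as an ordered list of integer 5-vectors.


Barcode: M ≅ I[1,1]^3, I[1,2], I[3,5], I[4,4], I[4,5]. HN layers by μ_θ (3 steps, strictly decreasing):
  μ^(1)=63; μ^(2)=8; μ^(3)=-25

((0, 0, 0, 0, 2); (0, 1, 1, 1, 0); (4, 0, 0, 2, 0))


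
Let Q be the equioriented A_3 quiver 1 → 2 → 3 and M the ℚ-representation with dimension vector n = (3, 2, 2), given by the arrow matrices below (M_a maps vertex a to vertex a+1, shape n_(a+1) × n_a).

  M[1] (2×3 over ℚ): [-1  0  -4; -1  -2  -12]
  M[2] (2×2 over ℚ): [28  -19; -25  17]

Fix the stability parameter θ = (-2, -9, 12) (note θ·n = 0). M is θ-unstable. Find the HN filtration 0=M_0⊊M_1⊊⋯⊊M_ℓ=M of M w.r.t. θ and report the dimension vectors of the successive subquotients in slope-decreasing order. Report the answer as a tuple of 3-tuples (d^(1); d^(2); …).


Barcode: M ≅ I[1,1], I[1,3]^2. HN layers by μ_θ (3 steps, strictly decreasing):
  μ^(1)=12; μ^(2)=-2; μ^(3)=-11/2

((0, 0, 2); (1, 0, 0); (2, 2, 0))


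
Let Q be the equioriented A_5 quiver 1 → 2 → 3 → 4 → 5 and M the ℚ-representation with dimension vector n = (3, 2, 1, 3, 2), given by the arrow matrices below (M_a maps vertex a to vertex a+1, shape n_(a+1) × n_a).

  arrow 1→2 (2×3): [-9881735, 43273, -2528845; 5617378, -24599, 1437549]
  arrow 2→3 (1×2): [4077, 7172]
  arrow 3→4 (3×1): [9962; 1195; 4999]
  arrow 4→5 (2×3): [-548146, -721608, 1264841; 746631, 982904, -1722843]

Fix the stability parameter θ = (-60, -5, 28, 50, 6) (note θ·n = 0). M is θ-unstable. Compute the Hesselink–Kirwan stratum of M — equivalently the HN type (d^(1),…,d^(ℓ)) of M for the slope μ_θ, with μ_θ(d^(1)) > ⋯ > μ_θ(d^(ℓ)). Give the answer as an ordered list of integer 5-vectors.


Via rank(M_{q-1}∘⋯∘M_p): M ≅ I[1,1], I[1,2], I[1,5], I[4,4], I[4,5].
μ_θ-semistable layers: μ^(1)=50; μ^(2)=28; μ^(3)=-5; μ^(4)=-60

((0, 0, 0, 1, 0); (0, 0, 1, 2, 2); (0, 2, 0, 0, 0); (3, 0, 0, 0, 0))


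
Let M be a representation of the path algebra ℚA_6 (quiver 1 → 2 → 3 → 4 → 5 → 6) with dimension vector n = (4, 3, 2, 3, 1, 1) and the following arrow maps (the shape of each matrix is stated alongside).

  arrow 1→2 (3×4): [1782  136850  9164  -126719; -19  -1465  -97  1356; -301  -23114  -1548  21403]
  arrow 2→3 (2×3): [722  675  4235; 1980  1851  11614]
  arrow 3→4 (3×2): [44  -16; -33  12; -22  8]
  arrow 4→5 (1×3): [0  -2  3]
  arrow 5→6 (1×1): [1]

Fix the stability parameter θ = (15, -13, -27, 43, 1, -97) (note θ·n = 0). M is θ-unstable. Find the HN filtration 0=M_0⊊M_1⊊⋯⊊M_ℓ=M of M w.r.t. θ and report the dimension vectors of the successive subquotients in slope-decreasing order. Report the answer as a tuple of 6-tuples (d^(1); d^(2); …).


Via rank(M_{q-1}∘⋯∘M_p): M ≅ I[1,1], I[1,2], I[1,3], I[1,4], I[4,4], I[4,6].
μ_θ-semistable layers: μ^(1)=43; μ^(2)=15; μ^(3)=1; μ^(4)=-25/3; μ^(5)=-53/3

((0, 0, 0, 2, 0, 0); (1, 0, 0, 0, 0, 0); (1, 1, 0, 0, 0, 0); (2, 2, 2, 0, 0, 0); (0, 0, 0, 1, 1, 1))


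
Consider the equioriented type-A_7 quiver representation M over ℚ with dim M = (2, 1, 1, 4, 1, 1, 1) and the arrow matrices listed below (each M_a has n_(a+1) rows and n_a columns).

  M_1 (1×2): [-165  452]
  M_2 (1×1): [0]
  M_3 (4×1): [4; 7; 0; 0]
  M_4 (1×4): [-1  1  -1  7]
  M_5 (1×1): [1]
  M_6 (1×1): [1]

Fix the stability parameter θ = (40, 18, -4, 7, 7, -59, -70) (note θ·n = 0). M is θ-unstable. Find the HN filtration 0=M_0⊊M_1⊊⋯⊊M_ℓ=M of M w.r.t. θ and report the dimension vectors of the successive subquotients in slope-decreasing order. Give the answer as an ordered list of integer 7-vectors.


Barcode: M ≅ I[1,1], I[1,2], I[3,7], I[4,4]^3. HN layers by μ_θ (4 steps, strictly decreasing):
  μ^(1)=40; μ^(2)=29; μ^(3)=7; μ^(4)=-119/5

((1, 0, 0, 0, 0, 0, 0); (1, 1, 0, 0, 0, 0, 0); (0, 0, 0, 3, 0, 0, 0); (0, 0, 1, 1, 1, 1, 1))


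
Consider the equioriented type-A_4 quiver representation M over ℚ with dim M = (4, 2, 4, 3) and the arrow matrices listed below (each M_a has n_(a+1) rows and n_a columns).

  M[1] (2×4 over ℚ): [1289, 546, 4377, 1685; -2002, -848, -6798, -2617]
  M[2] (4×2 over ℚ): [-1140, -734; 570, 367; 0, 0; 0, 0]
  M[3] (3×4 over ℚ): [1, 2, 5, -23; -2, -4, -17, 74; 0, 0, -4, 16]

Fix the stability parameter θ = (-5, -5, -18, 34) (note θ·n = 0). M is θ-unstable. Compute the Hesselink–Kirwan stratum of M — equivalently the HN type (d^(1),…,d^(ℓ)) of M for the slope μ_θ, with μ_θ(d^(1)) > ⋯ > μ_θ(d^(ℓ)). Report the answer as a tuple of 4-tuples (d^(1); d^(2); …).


Interval decomposition of M: I[1,1]^2, I[1,2], I[1,3], I[3,3], I[3,4]^2, I[4,4].
HN type (ℓ=4): μ^(1)=34; μ^(2)=-5; μ^(3)=-28/3; μ^(4)=-18

((0, 0, 0, 3); (3, 1, 0, 0); (1, 1, 1, 0); (0, 0, 3, 0))


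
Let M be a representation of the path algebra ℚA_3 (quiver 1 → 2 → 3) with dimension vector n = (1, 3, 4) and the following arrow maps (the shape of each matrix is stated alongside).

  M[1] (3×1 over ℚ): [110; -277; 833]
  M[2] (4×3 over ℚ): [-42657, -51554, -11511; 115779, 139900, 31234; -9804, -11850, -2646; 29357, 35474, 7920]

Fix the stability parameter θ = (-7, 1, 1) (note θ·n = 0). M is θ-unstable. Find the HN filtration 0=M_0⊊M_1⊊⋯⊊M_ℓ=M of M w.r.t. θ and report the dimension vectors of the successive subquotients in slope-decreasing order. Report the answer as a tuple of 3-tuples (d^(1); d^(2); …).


Barcode: M ≅ I[1,3], I[2,3]^2, I[3,3]. HN layers by μ_θ (2 steps, strictly decreasing):
  μ^(1)=1; μ^(2)=-7

((0, 3, 4); (1, 0, 0))


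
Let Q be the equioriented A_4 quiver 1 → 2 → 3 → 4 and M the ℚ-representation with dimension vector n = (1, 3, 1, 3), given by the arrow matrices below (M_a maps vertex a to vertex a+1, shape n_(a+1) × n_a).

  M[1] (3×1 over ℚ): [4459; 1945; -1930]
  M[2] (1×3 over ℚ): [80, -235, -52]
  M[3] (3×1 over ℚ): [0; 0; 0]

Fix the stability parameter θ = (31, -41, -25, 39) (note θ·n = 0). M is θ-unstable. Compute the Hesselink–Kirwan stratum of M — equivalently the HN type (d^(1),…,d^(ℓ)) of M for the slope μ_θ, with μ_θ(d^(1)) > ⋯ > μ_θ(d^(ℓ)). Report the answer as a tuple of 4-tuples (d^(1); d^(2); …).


Via rank(M_{q-1}∘⋯∘M_p): M ≅ I[1,3], I[2,2]^2, I[4,4]^3.
μ_θ-semistable layers: μ^(1)=39; μ^(2)=-35/3; μ^(3)=-41

((0, 0, 0, 3); (1, 1, 1, 0); (0, 2, 0, 0))


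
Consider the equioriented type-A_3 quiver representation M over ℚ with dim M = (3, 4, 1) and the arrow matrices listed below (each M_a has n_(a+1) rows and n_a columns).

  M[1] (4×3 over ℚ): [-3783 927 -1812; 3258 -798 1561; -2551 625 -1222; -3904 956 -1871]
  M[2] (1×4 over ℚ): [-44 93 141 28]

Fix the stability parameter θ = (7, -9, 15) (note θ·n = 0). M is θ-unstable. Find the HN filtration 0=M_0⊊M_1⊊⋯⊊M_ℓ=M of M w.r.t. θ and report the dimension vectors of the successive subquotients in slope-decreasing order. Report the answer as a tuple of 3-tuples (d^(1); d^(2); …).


Barcode: M ≅ I[1,2]^2, I[1,3], I[2,2]. HN layers by μ_θ (3 steps, strictly decreasing):
  μ^(1)=15; μ^(2)=-1; μ^(3)=-9

((0, 0, 1); (3, 3, 0); (0, 1, 0))


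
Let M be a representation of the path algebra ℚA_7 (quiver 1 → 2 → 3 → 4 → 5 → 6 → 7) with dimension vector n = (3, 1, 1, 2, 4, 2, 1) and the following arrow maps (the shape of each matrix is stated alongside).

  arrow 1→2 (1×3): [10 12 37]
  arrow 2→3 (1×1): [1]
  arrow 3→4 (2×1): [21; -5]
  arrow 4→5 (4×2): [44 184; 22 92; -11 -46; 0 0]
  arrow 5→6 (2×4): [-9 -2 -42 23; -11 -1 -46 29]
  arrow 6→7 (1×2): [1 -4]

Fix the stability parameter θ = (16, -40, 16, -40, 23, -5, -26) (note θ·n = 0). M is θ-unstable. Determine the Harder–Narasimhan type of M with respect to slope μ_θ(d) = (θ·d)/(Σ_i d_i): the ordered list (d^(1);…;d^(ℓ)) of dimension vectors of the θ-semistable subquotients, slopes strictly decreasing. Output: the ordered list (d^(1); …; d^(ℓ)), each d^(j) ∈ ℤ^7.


Interval decomposition of M: I[1,1]^2, I[1,7], I[4,4], I[5,5]^2, I[5,6].
HN type (ℓ=6): μ^(1)=23; μ^(2)=16; μ^(3)=9; μ^(4)=-8/3; μ^(5)=-12; μ^(6)=-40

((0, 0, 0, 0, 2, 0, 0); (2, 0, 0, 0, 0, 0, 0); (0, 0, 0, 0, 1, 1, 0); (0, 0, 0, 0, 1, 1, 1); (1, 1, 1, 1, 0, 0, 0); (0, 0, 0, 1, 0, 0, 0))


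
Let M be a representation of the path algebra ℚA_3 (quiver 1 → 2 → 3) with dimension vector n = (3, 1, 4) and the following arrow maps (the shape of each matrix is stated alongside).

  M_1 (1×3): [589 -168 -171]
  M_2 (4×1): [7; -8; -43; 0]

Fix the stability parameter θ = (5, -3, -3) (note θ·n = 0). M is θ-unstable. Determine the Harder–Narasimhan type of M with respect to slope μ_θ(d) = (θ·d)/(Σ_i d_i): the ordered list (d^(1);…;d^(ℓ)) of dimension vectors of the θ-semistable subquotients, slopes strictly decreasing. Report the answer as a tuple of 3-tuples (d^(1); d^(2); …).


Barcode: M ≅ I[1,1]^2, I[1,3], I[3,3]^3. HN layers by μ_θ (3 steps, strictly decreasing):
  μ^(1)=5; μ^(2)=-1/3; μ^(3)=-3

((2, 0, 0); (1, 1, 1); (0, 0, 3))
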